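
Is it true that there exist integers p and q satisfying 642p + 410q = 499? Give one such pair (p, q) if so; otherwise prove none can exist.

gcd(642, 410) = 2, so every integer of the form 642p + 410q is a multiple of 2.
But 499 is not a multiple of 2 (it leaves remainder 1).
Hence no integers p, q satisfy the equation.

No, no such integers exist.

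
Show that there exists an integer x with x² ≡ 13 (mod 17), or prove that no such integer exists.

x = 8

x = 8 works: 8² = 64, and 64 − 13 = 51 = 3·17.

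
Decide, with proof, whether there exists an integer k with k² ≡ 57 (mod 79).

79 is prime, so by Euler's criterion 57 is a square mod 79 iff 57^((79−1)/2) = 57^39 ≡ 1 (mod 79).
Repeated squaring mod 79: 57^2 = 3249 ≡ 10; 57^4 ≡ 10² = 100 ≡ 21; 57^8 ≡ 21² = 441 ≡ 46; 57^16 ≡ 46² = 2116 ≡ 62; 57^32 ≡ 62² = 3844 ≡ 52.
Since 39 = 32 + 4 + 2 + 1, 57^39 ≡ 52 · 21 · 10 · 57; multiplying out mod 79: 52·21 = 1092 ≡ 65, then 65·10 = 650 ≡ 18, then 18·57 = 1026 ≡ 78. Thus 57^39 ≡ 78 ≡ −1 (mod 79).
By Euler's criterion 57 is a quadratic non-residue mod 79: no k satisfies k² ≡ 57 (mod 79).

No, no such integer exists.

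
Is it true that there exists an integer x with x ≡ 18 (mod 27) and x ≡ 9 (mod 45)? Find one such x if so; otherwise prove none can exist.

x = 99

Here gcd(27, 45) = 9, and both 18 and 9 leave remainder 0 mod 9, so the system is consistent.
The integers ≡ 18 (mod 27) are 18, 45, 72, 99, …; their remainders mod 45 are 18, 0, 27, 9, so x = 99 is the first that is ≡ 9 (mod 45).
Check: 99 mod 27 = 18, 99 mod 45 = 9. ✓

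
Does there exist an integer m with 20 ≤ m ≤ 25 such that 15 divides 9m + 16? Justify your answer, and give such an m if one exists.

No such integer m in that range exists.

At m = 20, 9·20 + 16 = 196 ≡ 1 (mod 15), and each step in m adds 9, giving residues 1, 10, 4, 13, 7, 1 for m = 20, 21, …, 25.
None is 0, so 15 never divides 9m + 16 on this range.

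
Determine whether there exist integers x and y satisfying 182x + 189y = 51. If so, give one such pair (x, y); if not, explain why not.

No such integers exist.

Both 182 and 189 are divisible by gcd(182, 189) = 7, hence so is any combination 182x + 189y.
However 51 leaves remainder 2 on division by 7.
Hence no integers x, y satisfy the equation.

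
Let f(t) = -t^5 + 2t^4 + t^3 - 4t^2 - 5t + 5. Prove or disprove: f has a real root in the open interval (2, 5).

f(2) = -13 and f(5) = -1870, both negative, so a sign-change argument is unavailable; we show f keeps this sign on the whole interval.
Shift to the endpoint 2: with t = 2 + u (0 < u < 3), one computes f(2 + u) = -u^5 - 8u^4 - 23u^3 - 30u^2 - 25u - 13.
The nonzero coefficients here are all negative, so for u > 0 every term is negative (or zero), and the constant term -13 is strictly negative.
So f is strictly negative on (2, 5); no root exists in the interval.

f has no root in that interval.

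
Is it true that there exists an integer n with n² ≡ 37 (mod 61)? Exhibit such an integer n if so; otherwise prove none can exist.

Apply Euler's criterion with the prime 61: 37 is a quadratic residue iff 37^30 ≡ 1 (mod 61), and a non-residue iff it is ≡ −1.
Squaring successively (mod 61): 37^2 = 1369 ≡ 27; 37^4 ≡ 27² = 729 ≡ 58; 37^8 ≡ 58² = 3364 ≡ 9; 37^16 ≡ 9² = 81 ≡ 20.
Since 30 = 16 + 8 + 4 + 2, 37^30 ≡ 20 · 9 · 58 · 27; multiplying out mod 61: 20·9 = 180 ≡ 58, then 58·58 = 3364 ≡ 9, then 9·27 = 243 ≡ 60. Thus 37^30 ≡ 60 ≡ −1 (mod 61).
By Euler's criterion 37 is a quadratic non-residue mod 61: no n satisfies n² ≡ 37 (mod 61).

No such integer exists.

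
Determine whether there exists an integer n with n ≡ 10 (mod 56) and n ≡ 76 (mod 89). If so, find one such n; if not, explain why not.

Since 56 and 89 share no common factor, CRT says the pair of congruences has a solution (unique mod 4984).
Write n = 10 + 56t and require 10 + 56t ≡ 76 (mod 89), i.e. 56t ≡ 66 (mod 89).
Note 56·62 = 3472 ≡ 1 (mod 89) (as 3472 − 1 = 39·89), so 56⁻¹ ≡ 62.
Therefore t ≡ 62·66 = 4092 ≡ 87 (mod 89).
With t = 87: n = 10 + 56·87 = 4882.
Indeed 4882 ≡ 10 (mod 56) and 4882 ≡ 76 (mod 89).

n = 4882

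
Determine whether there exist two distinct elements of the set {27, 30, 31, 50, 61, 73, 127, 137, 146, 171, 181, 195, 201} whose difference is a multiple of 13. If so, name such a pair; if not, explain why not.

Two integers differ by a multiple of 13 exactly when they have the same residue mod 13. The residues are 27↦1, 30↦4, 31↦5, 50↦11, 61↦9, 73↦8, 127↦10, 137↦7, 146↦3, 171↦2, 181↦12, 195↦0, 201↦6.
These 13 residues are pairwise different, hence no difference of two elements is divisible by 13.

No such pair exists.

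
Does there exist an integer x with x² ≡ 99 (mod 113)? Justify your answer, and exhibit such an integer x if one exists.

x = 72

Take x = 72. Then 72² = 5184 = 45·113 + 99, so 72² ≡ 99 (mod 113).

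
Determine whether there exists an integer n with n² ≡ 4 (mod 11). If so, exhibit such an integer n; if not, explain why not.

Take n = 2. Then 2² = 4, and since 0 ≤ 4 < 11 this is already reduced: 2² ≡ 4 (mod 11).

n = 2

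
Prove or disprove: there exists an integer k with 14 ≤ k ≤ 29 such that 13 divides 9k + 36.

Scanning upward from k = 14 gives 162, 171, 180, 189, 198, 207, 216, 225, none divisible by 13. k = 22 works, since 9·22 + 36 = 234 = 18·13.

k = 22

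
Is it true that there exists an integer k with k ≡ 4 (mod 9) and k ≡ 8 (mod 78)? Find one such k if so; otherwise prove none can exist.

No, no such integer exists.

Both moduli are multiples of 3 = gcd(9, 78), so any solution would satisfy k ≡ 4 and k ≡ 8 modulo 3 simultaneously.
However 4 ≡ 1 and 8 ≡ 2 (mod 3), and 1 ≠ 2.
Hence the system has no solution.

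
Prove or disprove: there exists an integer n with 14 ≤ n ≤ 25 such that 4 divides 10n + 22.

n = 15

At n = 14 the value 162 is not a multiple of 4. At n = 15 we get 10·15 + 22 = 172, and 172 = 4·43.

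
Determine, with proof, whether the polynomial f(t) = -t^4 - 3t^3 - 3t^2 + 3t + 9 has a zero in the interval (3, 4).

f(3) = -171 and f(4) = -475, both negative, so a sign-change argument is unavailable; we show f keeps this sign on the whole interval.
Substitute t = 3 + u, where 0 < u < 1 on the interval. Expanding, f(3 + u) = -u^4 - 15u^3 - 84u^2 - 204u - 171.
The nonzero coefficients here are all negative, so for u > 0 every term is negative (or zero), and the constant term -171 is strictly negative.
So f is strictly negative on (3, 4); no root exists in the interval.

No such root exists.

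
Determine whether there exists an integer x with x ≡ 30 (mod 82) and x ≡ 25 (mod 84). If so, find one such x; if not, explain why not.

No, no such integer exists.

gcd(82, 84) = 2. If x ≡ 30 (mod 82) and x ≡ 25 (mod 84), then x ≡ 30 (mod 2) and x ≡ 25 (mod 2).
But 30 mod 2 = 0 while 25 mod 2 = 1, a contradiction.
So no integer satisfies both congruences.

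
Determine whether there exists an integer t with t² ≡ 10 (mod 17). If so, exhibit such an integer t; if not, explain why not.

Since (17 − t)² ≡ t² (mod 17), it suffices to square t = 0, 1, …, 8: the residues are 0, 1, 4, 9, 16, 8, 2, 15, 13.
So the quadratic residues mod 17 are {0, 1, 2, 4, 8, 9, 13, 15, 16}, and 10 is not among them.
Hence no integer t has t² ≡ 10 (mod 17).

There is no such integer.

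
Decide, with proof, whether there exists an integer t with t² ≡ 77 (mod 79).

No, no such integer exists.

79 is prime, so by Euler's criterion 77 is a square mod 79 iff 77^((79−1)/2) = 77^39 ≡ 1 (mod 79).
Squaring successively (mod 79): 77^2 = 5929 ≡ 4; 77^4 ≡ 4² = 16 ≡ 16; 77^8 ≡ 16² = 256 ≡ 19; 77^16 ≡ 19² = 361 ≡ 45; 77^32 ≡ 45² = 2025 ≡ 50.
Since 39 = 32 + 4 + 2 + 1, 77^39 ≡ 50 · 16 · 4 · 77; multiplying out mod 79: 50·16 = 800 ≡ 10, then 10·4 = 40 ≡ 40, then 40·77 = 3080 ≡ 78. Thus 77^39 ≡ 78 ≡ −1 (mod 79).
The value −1 means 77 is a non-residue modulo 79, so t² ≡ 77 (mod 79) is impossible.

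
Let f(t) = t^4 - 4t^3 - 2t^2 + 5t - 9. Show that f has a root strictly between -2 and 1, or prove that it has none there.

f(-2) = 21 and f(1) = -9, which have opposite signs.
Since f is a polynomial it is continuous on [-2, 1].
By the Intermediate Value Theorem f must vanish at some point of (-2, 1).

Such a root exists.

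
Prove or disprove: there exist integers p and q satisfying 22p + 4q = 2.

Since gcd(22, 4) = 2 and 2 = 2·1, Bézout's identity guarantees a solution.
Dividing through by 2 reduces the equation to 11p + 2q = 1.
Euclidean algorithm: 11 = 5·2 + 1, 2 = 2·1 + 0.
Working back up the chain: 1 = 11 − 5·2. So 11·1 + 2·(-5) = 1.
This gives the solution p = 1, q = -5 directly.
Indeed 22·1 + 4·(-5) = 22 − 20 = 2.

p = 1, q = -5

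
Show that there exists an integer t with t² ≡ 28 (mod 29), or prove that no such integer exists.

Take t = 17. Then 17² = 289 = 9·29 + 28, so 17² ≡ 28 (mod 29).

t = 17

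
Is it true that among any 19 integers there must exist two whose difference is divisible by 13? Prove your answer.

There are exactly 13 possible remainders on division by 13.
Since 19 > 13, two of the 19 integers must share a residue class by the pigeonhole principle; call them a and b.
Their difference a − b is then a multiple of 13.

Yes, this is always true.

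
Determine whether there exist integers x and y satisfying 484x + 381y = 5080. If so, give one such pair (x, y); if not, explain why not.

Since gcd(484, 381) = 1, every integer is an integer combination of 484 and 381.
Euclidean algorithm: 484 = 1·381 + 103, 381 = 3·103 + 72, 103 = 1·72 + 31, 72 = 2·31 + 10, 31 = 3·10 + 1, 10 = 10·1 + 0.
Back-substituting, 1 = 31 − 3·10 = 31 − 3·(72 − 2·31) = −3·72 + 7·31 = −3·72 + 7·(103 − 1·72) = 7·103 − 10·72 = 7·103 − 10·(381 − 3·103) = −10·381 + 37·103 = −10·381 + 37·(484 − 1·381) = 37·484 − 47·381; that is, 484·37 + 381·(-47) = 1.
Times 5080: 484·187960 + 381·(-238760) = 5080, so (187960, -238760) solves it.
Subtracting 493·381 from x and adding 493·484 to y gives the tidier solution (127, -148).
Check: 484·127 + 381·(-148) = 61468 − 56388 = 5080. ✓

x = 127, y = -148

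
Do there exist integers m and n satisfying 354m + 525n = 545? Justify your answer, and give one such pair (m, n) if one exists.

gcd(354, 525) = 3, so every integer of the form 354m + 525n is a multiple of 3.
But 545 = 3·181 + 2, so 3 ∤ 545.
Therefore 354m + 525n = 545 has no solution in integers.

No, no such integers exist.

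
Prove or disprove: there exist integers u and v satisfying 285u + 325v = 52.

gcd(285, 325) = 5, so every integer of the form 285u + 325v is a multiple of 5.
However 52 leaves remainder 2 on division by 5.
Therefore 285u + 325v = 52 has no solution in integers.

No, no such integers exist.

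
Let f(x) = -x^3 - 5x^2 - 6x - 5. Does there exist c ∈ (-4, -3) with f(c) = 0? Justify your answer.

Yes, such a c exists.

f(-4) = 3 and f(-3) = -5, which have opposite signs.
As a polynomial, f is continuous on every closed interval.
The Intermediate Value Theorem then guarantees some c ∈ (-4, -3) with f(c) = 0.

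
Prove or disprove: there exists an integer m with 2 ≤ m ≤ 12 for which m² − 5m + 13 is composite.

At m = 4: 4² − 5·4 + 13 = 9 = 3·3, which is composite.

m = 4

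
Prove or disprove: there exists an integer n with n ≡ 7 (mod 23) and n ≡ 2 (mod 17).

n = 53

The moduli 23 and 17 are coprime, so by the Chinese Remainder Theorem a unique solution modulo 391 exists.
Any solution of the first congruence is n = 7 + 23t; substituting into the second, 23t ≡ 2 − 7 ≡ 12 (mod 17).
23 ≡ 6 (mod 17), so this reads 6t ≡ 12 (mod 17). Invert 6 mod 17 by the Euclidean algorithm: 17 = 2·6 + 5, 6 = 1·5 + 1, 5 = 5·1 + 0; back-substituting, 1 = 6 − 1·5 = 6 − (17 − 2·6) = −17 + 3·6. Hence 6·3 ≡ 1, so 6⁻¹ ≡ 3 (mod 17).
Therefore t ≡ 3·12 = 36 ≡ 2 (mod 17).
Taking t = 2 gives n = 7 + 23·2 = 53.
Check: 53 mod 23 = 7, 53 mod 17 = 2. ✓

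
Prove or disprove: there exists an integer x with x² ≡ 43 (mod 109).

x = 32

Take x = 32. Then 32² = 1024 = 9·109 + 43, so 32² ≡ 43 (mod 109).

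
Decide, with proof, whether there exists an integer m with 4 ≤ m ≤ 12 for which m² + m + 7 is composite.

At m = 7: 7² + 7 + 7 = 63 = 3·21, which is composite.

m = 7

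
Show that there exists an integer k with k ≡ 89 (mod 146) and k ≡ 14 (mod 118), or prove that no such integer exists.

No such integer exists.

Reduce both congruences modulo 2, which divides 146 and 118: they say k ≡ 89 (mod 2) and k ≡ 14 (mod 2).
These are incompatible: 89 − 14 = 75 is not divisible by 2.
Therefore no such k exists.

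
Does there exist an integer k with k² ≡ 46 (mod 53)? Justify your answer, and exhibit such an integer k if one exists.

Take k = 29. Then 29² = 841 = 15·53 + 46, so 29² ≡ 46 (mod 53).

k = 29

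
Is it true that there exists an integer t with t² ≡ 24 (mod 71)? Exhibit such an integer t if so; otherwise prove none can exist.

t = 38 works: 38² = 1444, and 1444 − 24 = 1420 = 20·71.

t = 38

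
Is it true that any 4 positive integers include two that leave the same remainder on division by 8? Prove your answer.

No; for instance {10, 11, 12, 13} is a counterexample.

Try 4 consecutive integers, 10, 11, 12, 13. Their remainders mod 8 are 2, 3, 4, 5 — pairwise different, as any 4 ≤ 8 consecutive integers have distinct residues.
Hence this collection has no pair with equal remainders mod 8, disproving the claim.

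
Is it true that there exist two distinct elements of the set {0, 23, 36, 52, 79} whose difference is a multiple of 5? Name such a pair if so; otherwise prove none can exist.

Residues mod 5: 0↦0, 23↦3, 36↦1, 52↦2, 79↦4.
No residue repeats among the 5 elements, so no pair has difference ≡ 0 (mod 5).

No, no such pair exists.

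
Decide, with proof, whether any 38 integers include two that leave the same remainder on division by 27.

Each integer lies in one of the 27 residue classes modulo 27.
Placing 38 integers into 27 classes, some class receives at least two — say a and b.
That is, a and b leave the same remainder on division by 27, as claimed.

True.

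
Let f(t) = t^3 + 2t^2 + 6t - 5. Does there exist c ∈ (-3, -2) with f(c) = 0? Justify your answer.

f has no root in that interval.

f(-3) = -32 and f(-2) = -17, both negative.
f'(t) = 3t^2 + 4t + 6 has discriminant 4² − 4·3·6 = -56 < 0, so f' has no real roots and is positive for every real t.
So f is strictly increasing; between -3 and -2 its values lie between f(-3) = -32 and f(-2) = -17, all negative. Therefore f has no root in (-3, -2).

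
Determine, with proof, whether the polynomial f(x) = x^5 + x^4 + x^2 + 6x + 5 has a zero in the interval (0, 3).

The endpoint values f(0) = 5 and f(3) = 356 are both positive. Claim: f(x) > 0 for every x in (0, 3).
The nonzero coefficients of f are all positive, so for x > 0 every term of f(x) is positive (the constant term 5 strictly so).
Therefore f(x) > 0 throughout (0, 3), and f has no zero there.

No such root exists.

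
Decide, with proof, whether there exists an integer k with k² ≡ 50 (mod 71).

k = 60 works: 60² = 3600, and 3600 − 50 = 3550 = 50·71.

k = 60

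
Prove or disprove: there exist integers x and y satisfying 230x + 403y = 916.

x = 18, y = -8

Since gcd(230, 403) = 1, every integer is an integer combination of 230 and 403.
Run the Euclidean algorithm on 403 and 230: 403 = 1·230 + 173, 230 = 1·173 + 57, 173 = 3·57 + 2, 57 = 28·2 + 1, 2 = 2·1 + 0.
Back-substituting, 1 = 57 − 28·2 = 57 − 28·(173 − 3·57) = −28·173 + 85·57 = −28·173 + 85·(230 − 1·173) = 85·230 − 113·173 = 85·230 − 113·(403 − 1·230) = −113·403 + 198·230; that is, 230·198 + 403·(-113) = 1.
Multiplying through by 916: x = 198·916 = 181368, y = (-113)·916 = -103508 is a solution.
The general solution is x = 181368 + 403k, y = -103508 − 230k; taking k = -450 gives the smaller pair x = 18, y = -8.
Indeed 230·18 + 403·(-8) = 4140 − 3224 = 916.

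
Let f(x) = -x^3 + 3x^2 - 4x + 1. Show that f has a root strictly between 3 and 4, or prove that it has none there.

f(3) = -11 and f(4) = -31, both negative.
f'(x) = -3x^2 + 6x - 4 has discriminant 6² − 4·(-3)·(-4) = -12 < 0, so f' has no real roots and is negative for every real x.
Hence f is strictly decreasing on ℝ, and in particular on [3, 4]. A strictly monotone function with same-sign endpoint values stays negative on the whole interval, so f has no zero in (3, 4).

No.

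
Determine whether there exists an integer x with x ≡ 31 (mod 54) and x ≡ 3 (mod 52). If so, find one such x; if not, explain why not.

x = 679

The moduli are not coprime: gcd(54, 52) = 2. Compatibility requires 2 ∣ (3 − 31) = -28, which holds, so solutions exist.
Write x = 31 + 54t. Then 54t ≡ 3 − 31 ≡ 24 (mod 52); dividing through by 2 gives 27t ≡ 12 (mod 26).
27 ≡ 1 (mod 26), so this reads 1t ≡ 12 (mod 26). So t ≡ 12 (mod 26).
Then x = 31 + 54·12 = 679.
Check: 679 mod 54 = 31, 679 mod 52 = 3. ✓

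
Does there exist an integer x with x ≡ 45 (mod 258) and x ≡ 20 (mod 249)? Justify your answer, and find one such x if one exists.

There is no such integer.

Reduce both congruences modulo 3, which divides 258 and 249: they say x ≡ 45 (mod 3) and x ≡ 20 (mod 3).
However 45 ≡ 0 and 20 ≡ 2 (mod 3), and 0 ≠ 2.
Hence the system has no solution.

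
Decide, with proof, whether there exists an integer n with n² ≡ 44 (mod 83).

n = 58

Take n = 58. Then 58² = 3364 = 40·83 + 44, so 58² ≡ 44 (mod 83).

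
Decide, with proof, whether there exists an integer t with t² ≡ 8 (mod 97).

t = 69

Take t = 69. Then 69² = 4761 = 49·97 + 8, so 69² ≡ 8 (mod 97).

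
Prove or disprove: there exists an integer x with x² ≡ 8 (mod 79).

x = 18

Take x = 18. Then 18² = 324 = 4·79 + 8, so 18² ≡ 8 (mod 79).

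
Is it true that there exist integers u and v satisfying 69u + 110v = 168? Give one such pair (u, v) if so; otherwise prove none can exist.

Since gcd(69, 110) = 1, every integer is an integer combination of 69 and 110.
Run the Euclidean algorithm on 110 and 69: 110 = 1·69 + 41, 69 = 1·41 + 28, 41 = 1·28 + 13, 28 = 2·13 + 2, 13 = 6·2 + 1, 2 = 2·1 + 0.
Back-substituting, 1 = 13 − 6·2 = 13 − 6·(28 − 2·13) = −6·28 + 13·13 = −6·28 + 13·(41 − 1·28) = 13·41 − 19·28 = 13·41 − 19·(69 − 1·41) = −19·69 + 32·41 = −19·69 + 32·(110 − 1·69) = 32·110 − 51·69; that is, 69·(-51) + 110·32 = 1.
Multiplying through by 168: u = (-51)·168 = -8568, v = 32·168 = 5376 is a solution.
The general solution is u = -8568 + 110k, v = 5376 − 69k; taking k = 78 gives the smaller pair u = 12, v = -6.
Indeed 69·12 + 110·(-6) = 828 − 660 = 168.

u = 12, v = -6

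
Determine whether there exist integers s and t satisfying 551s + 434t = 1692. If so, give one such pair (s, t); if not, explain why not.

s = 148, t = -184

551 and 434 are coprime, so 551s + 434t ranges over all of ℤ.
Run the Euclidean algorithm on 551 and 434: 551 = 1·434 + 117, 434 = 3·117 + 83, 117 = 1·83 + 34, 83 = 2·34 + 15, 34 = 2·15 + 4, 15 = 3·4 + 3, 4 = 1·3 + 1, 3 = 3·1 + 0.
Working back up the chain: 1 = 4 − 1·3 = 4 − (15 − 3·4) = −15 + 4·4 = −15 + 4·(34 − 2·15) = 4·34 − 9·15 = 4·34 − 9·(83 − 2·34) = −9·83 + 22·34 = −9·83 + 22·(117 − 1·83) = 22·117 − 31·83 = 22·117 − 31·(434 − 3·117) = −31·434 + 115·117 = −31·434 + 115·(551 − 1·434) = 115·551 − 146·434. So 551·115 + 434·(-146) = 1.
Scaling by 1692 gives the particular solution (s, t) = (194580, -247032).
The general solution is s = 194580 + 434k, t = -247032 − 551k; taking k = -448 gives the smaller pair s = 148, t = -184.
Indeed 551·148 + 434·(-184) = 81548 − 79856 = 1692.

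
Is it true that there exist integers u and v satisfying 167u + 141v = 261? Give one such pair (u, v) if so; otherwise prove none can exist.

u = 48, v = -55

Since gcd(167, 141) = 1, every integer is an integer combination of 167 and 141.
Run the Euclidean algorithm on 167 and 141: 167 = 1·141 + 26, 141 = 5·26 + 11, 26 = 2·11 + 4, 11 = 2·4 + 3, 4 = 1·3 + 1, 3 = 3·1 + 0.
Unwinding: 1 = 4 − 1·3 = 4 − (11 − 2·4) = −11 + 3·4 = −11 + 3·(26 − 2·11) = 3·26 − 7·11 = 3·26 − 7·(141 − 5·26) = −7·141 + 38·26 = −7·141 + 38·(167 − 1·141) = 38·167 − 45·141, i.e. 167·38 + 141·(-45) = 1.
Times 261: 167·9918 + 141·(-11745) = 261, so (9918, -11745) solves it.
Subtracting 70·141 from u and adding 70·167 to v gives the tidier solution (48, -55).
Indeed 167·48 + 141·(-55) = 8016 − 7755 = 261.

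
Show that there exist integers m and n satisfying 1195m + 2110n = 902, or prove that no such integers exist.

Any value of 1195m + 2110n is a multiple of gcd(1195, 2110) = 5.
But 902 = 5·180 + 2, so 5 ∤ 902.
Therefore 1195m + 2110n = 902 has no solution in integers.

There are no such integers.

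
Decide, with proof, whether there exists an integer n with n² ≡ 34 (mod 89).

n = 52 works: 52² = 2704, and 2704 − 34 = 2670 = 30·89.

n = 52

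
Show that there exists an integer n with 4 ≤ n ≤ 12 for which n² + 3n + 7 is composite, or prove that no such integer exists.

At n = 8: 8² + 3·8 + 7 = 95 = 5·19, which is composite.

n = 8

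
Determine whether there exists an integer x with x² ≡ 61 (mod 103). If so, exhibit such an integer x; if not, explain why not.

x = 79

x = 79 works: 79² = 6241, and 6241 − 61 = 6180 = 60·103.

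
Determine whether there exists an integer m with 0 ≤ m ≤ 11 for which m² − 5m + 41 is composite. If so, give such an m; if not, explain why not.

At m = 3: 3² − 5·3 + 41 = 35 = 5·7, which is composite.

m = 3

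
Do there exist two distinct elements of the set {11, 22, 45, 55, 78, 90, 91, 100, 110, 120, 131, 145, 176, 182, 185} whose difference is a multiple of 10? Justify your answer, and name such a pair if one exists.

11 and 91 are such a pair.

Both 11 and 91 leave remainder 1 on division by 10; their difference 80 = 8·10 is a multiple of 10.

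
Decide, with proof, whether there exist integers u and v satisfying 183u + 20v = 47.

u = 9, v = -80

183 and 20 are coprime, so 183u + 20v ranges over all of ℤ.
Euclidean algorithm: 183 = 9·20 + 3, 20 = 6·3 + 2, 3 = 1·2 + 1, 2 = 2·1 + 0.
Working back up the chain: 1 = 3 − 1·2 = 3 − (20 − 6·3) = −20 + 7·3 = −20 + 7·(183 − 9·20) = 7·183 − 64·20. So 183·7 + 20·(-64) = 1.
Times 47: 183·329 + 20·(-3008) = 47, so (329, -3008) solves it.
The general solution is u = 329 + 20k, v = -3008 − 183k; taking k = -16 gives the smaller pair u = 9, v = -80.
Indeed 183·9 + 20·(-80) = 1647 − 1600 = 47.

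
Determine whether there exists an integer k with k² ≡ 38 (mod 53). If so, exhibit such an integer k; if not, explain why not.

Take k = 41. Then 41² = 1681 = 31·53 + 38, so 41² ≡ 38 (mod 53).

k = 41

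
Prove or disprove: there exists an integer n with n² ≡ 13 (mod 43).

n = 23

n = 23 works: 23² = 529, and 529 − 13 = 516 = 12·43.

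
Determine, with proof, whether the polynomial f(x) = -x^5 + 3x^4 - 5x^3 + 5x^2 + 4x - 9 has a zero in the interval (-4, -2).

f(-4) = 2167 and f(-2) = 123, both positive, so a sign-change argument is unavailable; we show f keeps this sign on the whole interval.
Shift to the endpoint -2: with x = -2 − u (0 < u < 2), one computes f(-2 − u) = u^5 + 13u^4 + 69u^3 + 187u^2 + 252u + 123.
All 6 nonzero coefficients of this polynomial in u are positive; hence for u > 0 the value is a sum of positive terms (the constant 123 among them).
Therefore f(x) > 0 throughout (-4, -2), and f has no zero there.

No.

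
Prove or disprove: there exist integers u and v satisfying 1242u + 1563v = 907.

There are no such integers.

Both 1242 and 1563 are divisible by gcd(1242, 1563) = 3, hence so is any combination 1242u + 1563v.
But 907 = 3·302 + 1, so 3 ∤ 907.
Therefore 1242u + 1563v = 907 has no solution in integers.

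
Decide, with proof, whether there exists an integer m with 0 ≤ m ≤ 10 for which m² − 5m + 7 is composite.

m = 7

At m = 7: 7² − 5·7 + 7 = 21 = 3·7, which is composite.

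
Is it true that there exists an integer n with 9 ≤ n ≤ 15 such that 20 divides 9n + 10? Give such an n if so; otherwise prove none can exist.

n = 10

At n = 10 we get 9·10 + 10 = 100, and 100 = 20·5.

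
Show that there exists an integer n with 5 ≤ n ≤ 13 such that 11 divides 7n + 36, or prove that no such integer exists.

n = 9

Try n = 9: 7·9 + 36 = 99 = 9·11, which is divisible by 11.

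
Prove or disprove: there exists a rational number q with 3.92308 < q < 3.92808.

q = 106/27

Scale by 27: the interval becomes (105.92316, 106.05816), which contains the integer 106.
Dividing back, 3.92308 < 106/27 < 3.92808, and 106/27 is rational.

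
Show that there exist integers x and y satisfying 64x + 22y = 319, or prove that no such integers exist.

No, no such integers exist.

gcd(64, 22) = 2, so every integer of the form 64x + 22y is a multiple of 2.
However 319 leaves remainder 1 on division by 2.
Therefore 64x + 22y = 319 has no solution in integers.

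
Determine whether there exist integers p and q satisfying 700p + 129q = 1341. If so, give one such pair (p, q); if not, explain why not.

700 and 129 are coprime, so 700p + 129q ranges over all of ℤ.
Run the Euclidean algorithm on 700 and 129: 700 = 5·129 + 55, 129 = 2·55 + 19, 55 = 2·19 + 17, 19 = 1·17 + 2, 17 = 8·2 + 1, 2 = 2·1 + 0.
Working back up the chain: 1 = 17 − 8·2 = 17 − 8·(19 − 1·17) = −8·19 + 9·17 = −8·19 + 9·(55 − 2·19) = 9·55 − 26·19 = 9·55 − 26·(129 − 2·55) = −26·129 + 61·55 = −26·129 + 61·(700 − 5·129) = 61·700 − 331·129. So 700·61 + 129·(-331) = 1.
Scaling by 1341 gives the particular solution (p, q) = (81801, -443871).
Shifting by a multiple of (129, −700) keeps it a solution: p = 81801 − 634·129 = 15, q = -443871 + 634·700 = -71.
Indeed 700·15 + 129·(-71) = 10500 − 9159 = 1341.

p = 15, q = -71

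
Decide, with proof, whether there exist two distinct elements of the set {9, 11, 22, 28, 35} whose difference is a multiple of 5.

There is no such pair.

Residues mod 5: 9↦4, 11↦1, 22↦2, 28↦3, 35↦0.
No residue repeats among the 5 elements, so no pair has difference ≡ 0 (mod 5).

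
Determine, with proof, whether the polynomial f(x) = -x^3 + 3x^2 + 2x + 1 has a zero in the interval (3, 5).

Yes, f has a root in the interval.

f(3) = 7 and f(5) = -39, which have opposite signs.
f is continuous everywhere (it is a polynomial), in particular on [3, 5].
By the Intermediate Value Theorem f must vanish at some point of (3, 5).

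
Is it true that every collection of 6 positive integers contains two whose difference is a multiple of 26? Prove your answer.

No, the set {101, 102, 103, 104, 105, 106} is a counterexample.

Take the 6 consecutive integers 101, 102, …, 106: their residues mod 26 are all distinct because 6 ≤ 26.
Any two of them differ by at most 5 < 26 and by at least 1, so no difference is a multiple of 26.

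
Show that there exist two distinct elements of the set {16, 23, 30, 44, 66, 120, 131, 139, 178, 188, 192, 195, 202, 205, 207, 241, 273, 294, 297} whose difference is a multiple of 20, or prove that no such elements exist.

No, no such pair exists.

Two integers differ by a multiple of 20 exactly when they have the same residue mod 20. The residues are 16↦16, 23↦3, 30↦10, 44↦4, 66↦6, 120↦0, 131↦11, 139↦19, 178↦18, 188↦8, 192↦12, 195↦15, 202↦2, 205↦5, 207↦7, 241↦1, 273↦13, 294↦14, 297↦17.
No residue repeats among the 19 elements, so no pair has difference ≡ 0 (mod 20).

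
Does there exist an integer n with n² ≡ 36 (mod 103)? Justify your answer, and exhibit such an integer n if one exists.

n = 97 works: 97² = 9409, and 9409 − 36 = 9373 = 91·103.

n = 97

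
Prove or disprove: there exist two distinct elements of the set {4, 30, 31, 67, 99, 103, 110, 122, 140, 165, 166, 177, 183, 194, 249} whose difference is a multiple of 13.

Reduce each element mod 13: 4↦4, 30↦4, 31↦5, 67↦2, 99↦8, 103↦12, 110↦6, 122↦5, 140↦10, 165↦9, 166↦10, 177↦8, 183↦1, 194↦12, 249↦2. The residue 4 repeats (at 4 and 30), and 30 − 4 = 26 = 2·13.

Yes: 4 and 30.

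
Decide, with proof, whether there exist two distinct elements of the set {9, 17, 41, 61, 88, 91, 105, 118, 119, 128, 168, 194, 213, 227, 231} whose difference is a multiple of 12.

9 mod 12 = 9 and 105 mod 12 = 9, so 105 − 9 = 96 = 8·12.

Yes: 9 and 105.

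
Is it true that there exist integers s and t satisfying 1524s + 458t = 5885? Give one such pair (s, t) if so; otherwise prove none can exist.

No, no such integers exist.

Any value of 1524s + 458t is a multiple of gcd(1524, 458) = 2.
However 5885 leaves remainder 1 on division by 2.
Therefore 1524s + 458t = 5885 has no solution in integers.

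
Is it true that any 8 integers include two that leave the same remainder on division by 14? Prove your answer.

No, the set {7, 8, 9, 10, 11, 12, 13, 14} is a counterexample.

Consider the 8 integers 7, 8, …, 14. They lie in distinct residue classes modulo 14, since 8 ≤ 14.
So no two of them leave the same remainder on division by 14; the claim fails for this set.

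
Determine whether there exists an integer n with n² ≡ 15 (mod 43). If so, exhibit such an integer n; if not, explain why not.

n = 31

n = 31 works: 31² = 961, and 961 − 15 = 946 = 22·43.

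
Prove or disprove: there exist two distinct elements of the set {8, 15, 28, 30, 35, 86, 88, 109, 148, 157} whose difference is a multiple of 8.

Reduce each element mod 8: 8↦0, 15↦7, 28↦4, 30↦6, 35↦3, 86↦6, 88↦0, 109↦5, 148↦4, 157↦5. The residue 0 repeats (at 8 and 88), and 88 − 8 = 80 = 10·8.

Yes: 8 and 88.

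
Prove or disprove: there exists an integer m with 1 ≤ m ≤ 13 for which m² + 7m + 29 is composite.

m = 13

At m = 13: 13² + 7·13 + 29 = 289 = 17·17, which is composite.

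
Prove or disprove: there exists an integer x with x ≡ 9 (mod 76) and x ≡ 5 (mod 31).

The moduli 76 and 31 are coprime, so by the Chinese Remainder Theorem a unique solution modulo 2356 exists.
Any solution of the first congruence is x = 9 + 76t; substituting into the second, 76t ≡ 5 − 9 ≡ 27 (mod 31).
76 ≡ 14 (mod 31), so this reads 14t ≡ 27 (mod 31). Since 14·20 = 280 = 9·31 + 1, the inverse of 14 mod 31 is 20.
Multiplying by 20: t ≡ 20·27 = 540 ≡ 13 (mod 31).
With t = 13: x = 9 + 76·13 = 997.
Verify: 997 = 13·76 + 9 and 997 = 32·31 + 5. ✓

x = 997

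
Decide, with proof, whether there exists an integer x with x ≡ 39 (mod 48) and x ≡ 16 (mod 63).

Both moduli are multiples of 3 = gcd(48, 63), so any solution would satisfy x ≡ 39 and x ≡ 16 modulo 3 simultaneously.
But 39 mod 3 = 0 while 16 mod 3 = 1, a contradiction.
Therefore no such x exists.

No such integer exists.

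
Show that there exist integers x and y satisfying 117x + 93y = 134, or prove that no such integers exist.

Any value of 117x + 93y is a multiple of gcd(117, 93) = 3.
However 134 leaves remainder 2 on division by 3.
Hence no integers x, y satisfy the equation.

No such integers exist.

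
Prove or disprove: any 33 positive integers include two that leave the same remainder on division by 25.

Yes.

Each integer lies in one of the 25 residue classes modulo 25.
Placing 33 integers into 25 classes, some class receives at least two — say a and b.
That is, a and b leave the same remainder on division by 25, as claimed.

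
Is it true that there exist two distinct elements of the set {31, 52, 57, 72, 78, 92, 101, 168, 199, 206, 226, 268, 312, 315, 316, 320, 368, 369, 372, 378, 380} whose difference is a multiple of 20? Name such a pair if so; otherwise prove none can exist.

52 mod 20 = 12 and 72 mod 20 = 12, so 72 − 52 = 20 = 1·20.

52 and 72 are such a pair.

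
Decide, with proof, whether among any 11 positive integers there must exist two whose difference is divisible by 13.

Consider the 11 integers 53, 54, …, 63. They lie in distinct residue classes modulo 13, since 11 ≤ 13.
Any two of them differ by at most 10 < 13 and by at least 1, so no difference is a multiple of 13.

No; for instance {53, 54, 55, 56, 57, 58, 59, 60, 61, 62, 63} is a counterexample.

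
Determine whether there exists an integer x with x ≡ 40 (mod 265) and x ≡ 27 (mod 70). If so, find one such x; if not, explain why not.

Reduce both congruences modulo 5, which divides 265 and 70: they say x ≡ 40 (mod 5) and x ≡ 27 (mod 5).
These are incompatible: 40 − 27 = 13 is not divisible by 5.
Therefore no such x exists.

No, no such integer exists.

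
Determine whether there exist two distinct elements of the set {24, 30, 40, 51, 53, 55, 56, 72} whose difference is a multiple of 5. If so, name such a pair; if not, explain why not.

Reduce each element mod 5: 24↦4, 30↦0, 40↦0, 51↦1, 53↦3, 55↦0, 56↦1, 72↦2. The residue 0 repeats (at 30 and 40), and 40 − 30 = 10 = 2·5.

The pair (30, 40) works.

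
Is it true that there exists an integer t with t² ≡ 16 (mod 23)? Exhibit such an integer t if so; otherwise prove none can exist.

Take t = 4. Then 4² = 16, and since 0 ≤ 16 < 23 this is already reduced: 4² ≡ 16 (mod 23).

t = 4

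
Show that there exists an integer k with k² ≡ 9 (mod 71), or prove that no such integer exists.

k = 3

Take k = 3. Then 3² = 9, and since 0 ≤ 9 < 71 this is already reduced: 3² ≡ 9 (mod 71).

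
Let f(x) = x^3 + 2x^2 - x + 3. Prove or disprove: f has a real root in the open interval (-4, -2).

f(-4) = -25 and f(-2) = 5, which have opposite signs.
Since f is a polynomial it is continuous on [-4, -2].
By the Intermediate Value Theorem, f takes the value 0 somewhere in the open interval.

Such a root exists.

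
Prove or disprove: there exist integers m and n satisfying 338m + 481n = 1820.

Every value of 338m + 481n is a multiple of gcd(338, 481) = 13; since 13 ∣ 1820, solutions exist.
Dividing through by 13 reduces the equation to 26m + 37n = 140.
Dividing repeatedly: 37 = 1·26 + 11, 26 = 2·11 + 4, 11 = 2·4 + 3, 4 = 1·3 + 1, 3 = 3·1 + 0.
Working back up the chain: 1 = 4 − 1·3 = 4 − (11 − 2·4) = −11 + 3·4 = −11 + 3·(26 − 2·11) = 3·26 − 7·11 = 3·26 − 7·(37 − 1·26) = −7·37 + 10·26. So 26·10 + 37·(-7) = 1.
Multiplying through by 140: m = 10·140 = 1400, n = (-7)·140 = -980 is a solution.
Shifting by a multiple of (37, −26) keeps it a solution: m = 1400 − 37·37 = 31, n = -980 + 37·26 = -18.
Indeed 338·31 + 481·(-18) = 10478 − 8658 = 1820.

m = 31, n = -18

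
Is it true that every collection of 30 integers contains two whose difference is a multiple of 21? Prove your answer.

There are exactly 21 possible remainders on division by 21.
Since 30 > 21, two of the 30 integers must share a residue class by the pigeonhole principle; call them a and b.
Equal remainders mean a − b ≡ 0 (mod 21), so 21 divides their difference.

Yes.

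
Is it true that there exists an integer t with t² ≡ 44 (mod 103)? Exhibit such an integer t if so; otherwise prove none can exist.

No, no such integer exists.

103 is prime, so by Euler's criterion 44 is a square mod 103 iff 44^((103−1)/2) = 44^51 ≡ 1 (mod 103).
Repeated squaring mod 103: 44^2 = 1936 ≡ 82; 44^4 ≡ 82² = 6724 ≡ 29; 44^8 ≡ 29² = 841 ≡ 17; 44^16 ≡ 17² = 289 ≡ 83; 44^32 ≡ 83² = 6889 ≡ 91.
Since 51 = 32 + 16 + 2 + 1, 44^51 ≡ 91 · 83 · 82 · 44; multiplying out mod 103: 91·83 = 7553 ≡ 34, then 34·82 = 2788 ≡ 7, then 7·44 = 308 ≡ 102. Thus 44^51 ≡ 102 ≡ −1 (mod 103).
By Euler's criterion 44 is a quadratic non-residue mod 103: no t satisfies t² ≡ 44 (mod 103).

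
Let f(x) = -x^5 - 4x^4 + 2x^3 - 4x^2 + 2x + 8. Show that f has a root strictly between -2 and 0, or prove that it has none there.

f(-2) = -60 and f(0) = 8, which have opposite signs.
As a polynomial, f is continuous on every closed interval.
By the Intermediate Value Theorem f must vanish at some point of (-2, 0).

Yes, f has a root in the interval.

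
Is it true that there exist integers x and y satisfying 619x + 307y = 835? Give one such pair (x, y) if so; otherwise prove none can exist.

619 and 307 are coprime, so 619x + 307y ranges over all of ℤ.
Run the Euclidean algorithm on 619 and 307: 619 = 2·307 + 5, 307 = 61·5 + 2, 5 = 2·2 + 1, 2 = 2·1 + 0.
Unwinding: 1 = 5 − 2·2 = 5 − 2·(307 − 61·5) = −2·307 + 123·5 = −2·307 + 123·(619 − 2·307) = 123·619 − 248·307, i.e. 619·123 + 307·(-248) = 1.
Multiplying through by 835: x = 123·835 = 102705, y = (-248)·835 = -207080 is a solution.
Shifting by a multiple of (307, −619) keeps it a solution: x = 102705 − 334·307 = 167, y = -207080 + 334·619 = -334.
Indeed 619·167 + 307·(-334) = 103373 − 102538 = 835.

x = 167, y = -334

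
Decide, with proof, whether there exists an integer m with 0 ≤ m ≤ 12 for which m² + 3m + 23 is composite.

At m = 12: 12² + 3·12 + 23 = 203 = 7·29, which is composite.

m = 12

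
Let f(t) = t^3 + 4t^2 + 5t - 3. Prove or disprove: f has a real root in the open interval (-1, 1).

Yes, f has a root in the interval.

f(-1) = -5 and f(1) = 7, which have opposite signs.
f is continuous everywhere (it is a polynomial), in particular on [-1, 1].
By the Intermediate Value Theorem f must vanish at some point of (-1, 1).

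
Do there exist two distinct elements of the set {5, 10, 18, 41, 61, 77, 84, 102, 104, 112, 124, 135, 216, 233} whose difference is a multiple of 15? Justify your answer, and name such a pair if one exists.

No, no such pair exists.

Reduce each element modulo 15: 5↦5, 10↦10, 18↦3, 41↦11, 61↦1, 77↦2, 84↦9, 102↦12, 104↦14, 112↦7, 124↦4, 135↦0, 216↦6, 233↦8.
No residue repeats among the 14 elements, so no pair has difference ≡ 0 (mod 15).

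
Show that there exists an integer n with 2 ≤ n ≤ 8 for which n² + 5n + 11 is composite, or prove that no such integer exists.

At n = 7: 7² + 5·7 + 11 = 95 = 5·19, which is composite.

n = 7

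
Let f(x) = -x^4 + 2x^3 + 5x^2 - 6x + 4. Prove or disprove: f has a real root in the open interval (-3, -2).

f(-3) = -68 and f(-2) = 4, which have opposite signs.
f is continuous everywhere (it is a polynomial), in particular on [-3, -2].
By the Intermediate Value Theorem, f takes the value 0 somewhere in the open interval.

Such a root exists.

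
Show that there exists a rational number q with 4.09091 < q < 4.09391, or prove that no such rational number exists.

q = 131/32

Scale by 32: the interval becomes (130.90912, 131.00512), which contains the integer 131.
Hence 131/32 is a rational number with 4.09091 < 131/32 < 4.09391.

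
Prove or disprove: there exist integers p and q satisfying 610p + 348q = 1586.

p = 107, q = -183

Since gcd(610, 348) = 2 and 1586 = 2·793, Bézout's identity guarantees a solution.
Dividing through by 2 reduces the equation to 305p + 174q = 793.
Dividing repeatedly: 305 = 1·174 + 131, 174 = 1·131 + 43, 131 = 3·43 + 2, 43 = 21·2 + 1, 2 = 2·1 + 0.
Unwinding: 1 = 43 − 21·2 = 43 − 21·(131 − 3·43) = −21·131 + 64·43 = −21·131 + 64·(174 − 1·131) = 64·174 − 85·131 = 64·174 − 85·(305 − 1·174) = −85·305 + 149·174, i.e. 305·(-85) + 174·149 = 1.
Scaling by 793 gives the particular solution (p, q) = (-67405, 118157).
The general solution is p = -67405 + 174k, q = 118157 − 305k; taking k = 388 gives the smaller pair p = 107, q = -183.
Indeed 610·107 + 348·(-183) = 65270 − 63684 = 1586.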